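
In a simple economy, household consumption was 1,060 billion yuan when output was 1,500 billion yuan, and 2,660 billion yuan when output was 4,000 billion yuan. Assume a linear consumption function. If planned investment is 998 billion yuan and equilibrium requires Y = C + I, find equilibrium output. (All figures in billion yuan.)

Y = 3050

MPC = (2660 − 1060)/(4000 − 1500) = 1600/2500 = 0.64
a = 1060 − 0.64(1500) = 100
Equilibrium: Y = 100 + 0.64Y + 998
0.36Y = 1098, so Y = 1098/0.36 = 3050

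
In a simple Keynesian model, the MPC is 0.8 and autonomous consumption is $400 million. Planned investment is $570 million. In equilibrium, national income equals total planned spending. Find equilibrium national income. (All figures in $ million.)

Y = 4850

Y = C + I = 400 + 0.8Y + 570
Y − 0.8Y = 970
0.2Y = 970, so Y = 970/0.2 = 4850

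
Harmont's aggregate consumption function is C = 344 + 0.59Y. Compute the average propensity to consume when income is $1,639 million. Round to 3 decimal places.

APC = 0.800

C = 344 + 0.59(1639) = 1311.01
APC = C/Y = 1311.01/1639 = 0.800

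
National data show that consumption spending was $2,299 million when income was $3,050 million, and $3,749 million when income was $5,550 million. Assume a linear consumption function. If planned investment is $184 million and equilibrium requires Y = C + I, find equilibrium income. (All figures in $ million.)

MPC = (3749 − 2299)/(5550 − 3050) = 1450/2500 = 0.58
a = 2299 − 0.58(3050) = 530
Equilibrium: Y = 530 + 0.58Y + 184
0.42Y = 714, so Y = 714/0.42 = 1700

Y = 1700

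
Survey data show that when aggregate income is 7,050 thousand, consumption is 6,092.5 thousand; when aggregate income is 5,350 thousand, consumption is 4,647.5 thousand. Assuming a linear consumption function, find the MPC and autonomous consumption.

MPC = ΔC/ΔY = (6092.5 − 4647.5)/(7050 − 5350) = 1445/1700 = 0.85
a = C − MPC·Y = 4647.5 − 0.85(5350) = 4647.5 − 4547.5 = 100

MPC = 0.85; a = 100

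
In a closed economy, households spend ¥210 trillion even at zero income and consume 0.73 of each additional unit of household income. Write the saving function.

S = Y − C = Y − (210 + 0.73Y) = -210 + (1 − 0.73)Y

S = -210 + 0.27Y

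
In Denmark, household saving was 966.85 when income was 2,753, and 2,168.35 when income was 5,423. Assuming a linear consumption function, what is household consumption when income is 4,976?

C = 3008.8

MPS = ΔS/ΔY = (2168.35 − 966.85)/(5423 − 2753) = 1201.5/2670 = 0.45
MPC = 1 − MPS = 0.55
Autonomous saving = 966.85 − 0.45(2753) = -272, so a = 272
C = 272 + 0.55(4976) = 272 + 2736.8 = 3008.8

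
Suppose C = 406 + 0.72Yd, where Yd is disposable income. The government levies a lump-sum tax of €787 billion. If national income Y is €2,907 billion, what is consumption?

Yd = Y − T = 2907 − 787 = 2120
C = 406 + 0.72(2120) = 406 + 1526.4 = 1932.4

C = 1932.4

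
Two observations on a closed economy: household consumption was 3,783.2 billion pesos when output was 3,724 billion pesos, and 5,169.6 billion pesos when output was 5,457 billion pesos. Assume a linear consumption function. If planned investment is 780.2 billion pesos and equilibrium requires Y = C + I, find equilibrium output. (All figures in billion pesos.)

Y = 7921

MPC = (5169.6 − 3783.2)/(5457 − 3724) = 1386.4/1733 = 0.8
a = 3783.2 − 0.8(3724) = 804
Equilibrium: Y = 804 + 0.8Y + 780.2
0.2Y = 1584.2, so Y = 1584.2/0.2 = 7921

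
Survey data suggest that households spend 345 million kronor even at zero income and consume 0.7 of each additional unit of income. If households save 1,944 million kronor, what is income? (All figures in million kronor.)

S = Y − C = -345 + 0.3Y
-345 + 0.3Y = 1944, so 0.3Y = 2289 and Y = 7630

Y = 7630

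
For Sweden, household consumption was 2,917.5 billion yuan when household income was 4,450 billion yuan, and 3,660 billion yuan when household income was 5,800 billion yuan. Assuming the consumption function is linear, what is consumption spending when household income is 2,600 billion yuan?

C = 1900

MPC = (3660 − 2917.5)/(5800 − 4450) = 742.5/1350 = 0.55
a = 2917.5 − 0.55(4450) = 2917.5 − 2447.5 = 470
C = 470 + 0.55(2600) = 470 + 1430 = 1900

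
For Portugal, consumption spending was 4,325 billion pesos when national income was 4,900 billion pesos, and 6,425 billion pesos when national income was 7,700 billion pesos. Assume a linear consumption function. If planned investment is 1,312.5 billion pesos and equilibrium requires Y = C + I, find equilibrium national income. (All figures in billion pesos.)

Y = 7850

MPC = (6425 − 4325)/(7700 − 4900) = 2100/2800 = 0.75
a = 4325 − 0.75(4900) = 650
Equilibrium: Y = 650 + 0.75Y + 1312.5
0.25Y = 1962.5, so Y = 1962.5/0.25 = 7850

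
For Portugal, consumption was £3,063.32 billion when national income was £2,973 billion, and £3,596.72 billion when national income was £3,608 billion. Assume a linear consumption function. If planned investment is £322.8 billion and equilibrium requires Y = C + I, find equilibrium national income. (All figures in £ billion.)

MPC = (3596.72 − 3063.32)/(3608 − 2973) = 533.4/635 = 0.84
a = 3063.32 − 0.84(2973) = 566
Equilibrium: Y = 566 + 0.84Y + 322.8
0.16Y = 888.8, so Y = 888.8/0.16 = 5555

Y = 5555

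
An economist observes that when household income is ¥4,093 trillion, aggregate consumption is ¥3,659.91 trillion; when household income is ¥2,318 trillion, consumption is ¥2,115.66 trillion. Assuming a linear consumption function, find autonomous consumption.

a = 99

MPC = ΔC/ΔY = (3659.91 − 2115.66)/(4093 − 2318) = 1544.25/1775 = 0.87
a = C − MPC·Y = 2115.66 − 0.87(2318) = 2115.66 − 2016.66 = 99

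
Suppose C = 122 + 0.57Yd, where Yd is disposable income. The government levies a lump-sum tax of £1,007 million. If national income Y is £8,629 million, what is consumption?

C = 4466.54

Yd = Y − T = 8629 − 1007 = 7622
C = 122 + 0.57(7622) = 122 + 4344.54 = 4466.54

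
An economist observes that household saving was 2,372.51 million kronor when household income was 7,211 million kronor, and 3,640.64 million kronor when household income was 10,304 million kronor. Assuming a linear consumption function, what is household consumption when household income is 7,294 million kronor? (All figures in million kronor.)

MPS = ΔS/ΔY = (3640.64 − 2372.51)/(10304 − 7211) = 1268.13/3093 = 0.41
MPC = 1 − MPS = 0.59
Autonomous saving = 2372.51 − 0.41(7211) = -584, so a = 584
C = 584 + 0.59(7294) = 584 + 4303.46 = 4887.46

C = 4887.46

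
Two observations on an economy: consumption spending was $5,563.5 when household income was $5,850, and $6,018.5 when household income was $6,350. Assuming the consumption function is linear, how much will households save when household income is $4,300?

MPC = (6018.5 − 5563.5)/(6350 − 5850) = 455/500 = 0.91
a = 5563.5 − 0.91(5850) = 5563.5 − 5323.5 = 240
C = 240 + 0.91(4300) = 4153
S = 4300 − 4153 = 147

S = 147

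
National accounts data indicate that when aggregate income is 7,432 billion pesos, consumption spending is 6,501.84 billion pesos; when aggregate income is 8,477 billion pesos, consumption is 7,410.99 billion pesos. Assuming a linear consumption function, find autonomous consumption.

MPC = ΔC/ΔY = (7410.99 − 6501.84)/(8477 − 7432) = 909.15/1045 = 0.87
a = C − MPC·Y = 6501.84 − 0.87(7432) = 6501.84 − 6465.84 = 36

a = 36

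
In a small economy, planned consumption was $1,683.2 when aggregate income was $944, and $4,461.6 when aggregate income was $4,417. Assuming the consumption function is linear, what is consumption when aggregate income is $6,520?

C = 6144

MPC = (4461.6 − 1683.2)/(4417 − 944) = 2778.4/3473 = 0.8
a = 1683.2 − 0.8(944) = 1683.2 − 755.2 = 928
C = 928 + 0.8(6520) = 928 + 5216 = 6144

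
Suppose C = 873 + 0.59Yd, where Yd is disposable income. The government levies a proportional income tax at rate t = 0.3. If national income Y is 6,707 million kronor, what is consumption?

Yd = (1 − 0.3)(6707) = 0.7(6707) = 4694.9
C = 873 + 0.59(4694.9) = 873 + 2769.991 = 3642.991

C = 3642.991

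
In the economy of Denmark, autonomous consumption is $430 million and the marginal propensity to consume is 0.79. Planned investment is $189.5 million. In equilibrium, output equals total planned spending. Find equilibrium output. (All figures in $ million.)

Y = C + I = 430 + 0.79Y + 189.5
Y − 0.79Y = 619.5
0.21Y = 619.5, so Y = 619.5/0.21 = 2950

Y = 2950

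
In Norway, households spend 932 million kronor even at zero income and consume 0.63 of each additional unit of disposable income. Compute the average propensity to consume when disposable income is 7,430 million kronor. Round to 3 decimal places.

C = 932 + 0.63(7430) = 5612.9
APC = C/Y = 5612.9/7430 = 0.755

APC = 0.755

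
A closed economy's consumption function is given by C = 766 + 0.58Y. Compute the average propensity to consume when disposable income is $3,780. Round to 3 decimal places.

C = 766 + 0.58(3780) = 2958.4
APC = C/Y = 2958.4/3780 = 0.783

APC = 0.783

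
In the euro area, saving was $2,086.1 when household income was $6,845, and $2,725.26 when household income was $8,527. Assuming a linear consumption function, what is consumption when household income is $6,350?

MPS = ΔS/ΔY = (2725.26 − 2086.1)/(8527 − 6845) = 639.16/1682 = 0.38
MPC = 1 − MPS = 0.62
Autonomous saving = 2086.1 − 0.38(6845) = -515, so a = 515
C = 515 + 0.62(6350) = 515 + 3937 = 4452

C = 4452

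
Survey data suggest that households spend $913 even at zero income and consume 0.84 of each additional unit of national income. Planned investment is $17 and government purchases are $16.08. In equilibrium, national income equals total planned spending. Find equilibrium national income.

Y = C + I + G = 913 + 0.84Y + 17 + 16.08
Y − 0.84Y = 946.08
0.16Y = 946.08, so Y = 946.08/0.16 = 5913

Y = 5913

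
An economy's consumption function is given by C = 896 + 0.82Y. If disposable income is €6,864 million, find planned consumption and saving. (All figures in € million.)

C = 896 + 0.82(6864) = 896 + 5628.48 = 6524.48
S = Y − C = 6864 − 6524.48 = 339.52

C = 6524.48; S = 339.52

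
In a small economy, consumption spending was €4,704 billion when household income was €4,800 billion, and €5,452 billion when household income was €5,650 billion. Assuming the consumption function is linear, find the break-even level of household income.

Y = 4000

MPC = (5452 − 4704)/(5650 − 4800) = 748/850 = 0.88
a = 4704 − 0.88(4800) = 4704 − 4224 = 480
Break-even: Y = a/(1−MPC) = 480/0.12 = 4000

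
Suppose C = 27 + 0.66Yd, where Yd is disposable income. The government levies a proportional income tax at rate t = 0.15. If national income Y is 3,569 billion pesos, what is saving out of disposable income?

Yd = (1 − 0.15)(3569) = 0.85(3569) = 3033.65
C = 27 + 0.66(3033.65) = 27 + 2002.209 = 2029.209
S = Yd − C = 3033.65 − 2029.209 = 1004.441

S = 1004.441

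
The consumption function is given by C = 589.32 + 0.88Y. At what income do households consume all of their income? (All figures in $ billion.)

At break-even, C = Y: 589.32 + 0.88Y = Y
0.12Y = 589.32, so Y = 589.32/0.12 = 4911

Y = 4911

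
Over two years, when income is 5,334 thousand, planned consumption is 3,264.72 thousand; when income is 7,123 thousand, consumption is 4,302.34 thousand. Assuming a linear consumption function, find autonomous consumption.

MPC = ΔC/ΔY = (4302.34 − 3264.72)/(7123 − 5334) = 1037.62/1789 = 0.58
a = C − MPC·Y = 3264.72 − 0.58(5334) = 3264.72 − 3093.72 = 171

a = 171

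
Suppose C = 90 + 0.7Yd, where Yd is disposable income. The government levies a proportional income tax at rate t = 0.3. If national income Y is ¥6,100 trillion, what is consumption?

C = 3079

Yd = (1 − 0.3)(6100) = 0.7(6100) = 4270
C = 90 + 0.7(4270) = 90 + 2989 = 3079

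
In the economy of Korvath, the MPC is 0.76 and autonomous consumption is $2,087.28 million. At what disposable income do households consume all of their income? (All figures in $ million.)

Y = 8697

At break-even, C = Y: 2087.28 + 0.76Y = Y
0.24Y = 2087.28, so Y = 2087.28/0.24 = 8697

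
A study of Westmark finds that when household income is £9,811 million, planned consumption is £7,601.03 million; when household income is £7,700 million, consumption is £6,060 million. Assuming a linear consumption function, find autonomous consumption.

a = 439

MPC = ΔC/ΔY = (7601.03 − 6060)/(9811 − 7700) = 1541.03/2111 = 0.73
a = C − MPC·Y = 6060 − 0.73(7700) = 6060 − 5621 = 439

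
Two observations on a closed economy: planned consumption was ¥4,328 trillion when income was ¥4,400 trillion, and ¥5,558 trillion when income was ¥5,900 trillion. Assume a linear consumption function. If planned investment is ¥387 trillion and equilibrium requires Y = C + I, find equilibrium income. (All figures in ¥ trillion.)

MPC = (5558 − 4328)/(5900 − 4400) = 1230/1500 = 0.82
a = 4328 − 0.82(4400) = 720
Equilibrium: Y = 720 + 0.82Y + 387
0.18Y = 1107, so Y = 1107/0.18 = 6150

Y = 6150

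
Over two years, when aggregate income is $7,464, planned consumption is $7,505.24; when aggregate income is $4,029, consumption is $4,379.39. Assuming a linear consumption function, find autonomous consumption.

MPC = ΔC/ΔY = (7505.24 − 4379.39)/(7464 − 4029) = 3125.85/3435 = 0.91
a = C − MPC·Y = 4379.39 − 0.91(4029) = 4379.39 − 3666.39 = 713

a = 713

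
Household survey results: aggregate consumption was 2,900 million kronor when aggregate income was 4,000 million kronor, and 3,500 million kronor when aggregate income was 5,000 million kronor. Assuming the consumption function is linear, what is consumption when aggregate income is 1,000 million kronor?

MPC = (3500 − 2900)/(5000 − 4000) = 600/1000 = 0.6
a = 2900 − 0.6(4000) = 2900 − 2400 = 500
C = 500 + 0.6(1000) = 500 + 600 = 1100

C = 1100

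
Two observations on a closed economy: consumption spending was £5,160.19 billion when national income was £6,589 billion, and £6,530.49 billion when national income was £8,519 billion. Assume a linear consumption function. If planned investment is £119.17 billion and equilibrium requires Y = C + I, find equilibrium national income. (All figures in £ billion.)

Y = 2073

MPC = (6530.49 − 5160.19)/(8519 − 6589) = 1370.3/1930 = 0.71
a = 5160.19 − 0.71(6589) = 482
Equilibrium: Y = 482 + 0.71Y + 119.17
0.29Y = 601.17, so Y = 601.17/0.29 = 2073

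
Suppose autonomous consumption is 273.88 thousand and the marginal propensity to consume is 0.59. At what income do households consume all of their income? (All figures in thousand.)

At break-even, C = Y: 273.88 + 0.59Y = Y
0.41Y = 273.88, so Y = 273.88/0.41 = 668

Y = 668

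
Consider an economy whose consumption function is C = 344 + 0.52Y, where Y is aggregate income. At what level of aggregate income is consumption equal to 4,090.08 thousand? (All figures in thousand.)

Y = 7204

344 + 0.52Y = 4090.08
0.52Y = 3746.08, so Y = 3746.08/0.52 = 7204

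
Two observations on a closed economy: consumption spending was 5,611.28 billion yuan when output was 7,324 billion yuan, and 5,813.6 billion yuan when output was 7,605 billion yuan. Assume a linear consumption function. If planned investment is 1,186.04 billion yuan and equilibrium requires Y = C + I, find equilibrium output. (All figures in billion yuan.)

Y = 5443

MPC = (5813.6 − 5611.28)/(7605 − 7324) = 202.32/281 = 0.72
a = 5611.28 − 0.72(7324) = 338
Equilibrium: Y = 338 + 0.72Y + 1186.04
0.28Y = 1524.04, so Y = 1524.04/0.28 = 5443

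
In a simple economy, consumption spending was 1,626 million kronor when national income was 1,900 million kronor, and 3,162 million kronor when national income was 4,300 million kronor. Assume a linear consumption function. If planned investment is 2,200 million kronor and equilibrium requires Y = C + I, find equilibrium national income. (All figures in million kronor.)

MPC = (3162 − 1626)/(4300 − 1900) = 1536/2400 = 0.64
a = 1626 − 0.64(1900) = 410
Equilibrium: Y = 410 + 0.64Y + 2200
0.36Y = 2610, so Y = 2610/0.36 = 7250

Y = 7250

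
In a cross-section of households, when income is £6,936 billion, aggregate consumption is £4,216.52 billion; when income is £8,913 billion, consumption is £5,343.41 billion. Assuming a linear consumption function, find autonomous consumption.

a = 263

MPC = ΔC/ΔY = (5343.41 − 4216.52)/(8913 − 6936) = 1126.89/1977 = 0.57
a = C − MPC·Y = 4216.52 − 0.57(6936) = 4216.52 − 3953.52 = 263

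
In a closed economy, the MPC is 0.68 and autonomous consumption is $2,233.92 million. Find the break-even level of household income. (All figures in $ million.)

Y = 6981

At break-even, C = Y: 2233.92 + 0.68Y = Y
0.32Y = 2233.92, so Y = 2233.92/0.32 = 6981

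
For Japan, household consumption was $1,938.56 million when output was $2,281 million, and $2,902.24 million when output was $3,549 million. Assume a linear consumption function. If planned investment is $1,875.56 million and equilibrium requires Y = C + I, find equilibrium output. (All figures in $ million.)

MPC = (2902.24 − 1938.56)/(3549 − 2281) = 963.68/1268 = 0.76
a = 1938.56 − 0.76(2281) = 205
Equilibrium: Y = 205 + 0.76Y + 1875.56
0.24Y = 2080.56, so Y = 2080.56/0.24 = 8669

Y = 8669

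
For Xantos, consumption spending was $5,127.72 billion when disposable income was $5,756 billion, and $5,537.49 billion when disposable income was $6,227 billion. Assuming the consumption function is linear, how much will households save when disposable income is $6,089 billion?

MPC = (5537.49 − 5127.72)/(6227 − 5756) = 409.77/471 = 0.87
a = 5127.72 − 0.87(5756) = 5127.72 − 5007.72 = 120
C = 120 + 0.87(6089) = 5417.43
S = 6089 − 5417.43 = 671.57

S = 671.57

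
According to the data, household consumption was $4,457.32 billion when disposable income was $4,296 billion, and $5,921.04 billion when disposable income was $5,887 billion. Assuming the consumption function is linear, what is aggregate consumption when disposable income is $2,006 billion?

MPC = (5921.04 − 4457.32)/(5887 − 4296) = 1463.72/1591 = 0.92
a = 4457.32 − 0.92(4296) = 4457.32 − 3952.32 = 505
C = 505 + 0.92(2006) = 505 + 1845.52 = 2350.52

C = 2350.52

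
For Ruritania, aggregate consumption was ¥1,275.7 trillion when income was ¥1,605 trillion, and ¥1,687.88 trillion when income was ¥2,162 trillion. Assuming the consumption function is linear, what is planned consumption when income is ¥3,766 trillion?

C = 2874.84

MPC = (1687.88 − 1275.7)/(2162 − 1605) = 412.18/557 = 0.74
a = 1275.7 − 0.74(1605) = 1275.7 − 1187.7 = 88
C = 88 + 0.74(3766) = 88 + 2786.84 = 2874.84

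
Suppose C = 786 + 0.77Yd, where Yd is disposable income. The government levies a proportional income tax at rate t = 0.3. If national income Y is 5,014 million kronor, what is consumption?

C = 3488.546

Yd = (1 − 0.3)(5014) = 0.7(5014) = 3509.8
C = 786 + 0.77(3509.8) = 786 + 2702.546 = 3488.546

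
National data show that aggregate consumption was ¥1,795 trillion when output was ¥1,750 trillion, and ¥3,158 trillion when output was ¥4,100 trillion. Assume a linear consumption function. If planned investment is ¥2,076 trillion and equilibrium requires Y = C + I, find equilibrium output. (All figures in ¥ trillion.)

MPC = (3158 − 1795)/(4100 − 1750) = 1363/2350 = 0.58
a = 1795 − 0.58(1750) = 780
Equilibrium: Y = 780 + 0.58Y + 2076
0.42Y = 2856, so Y = 2856/0.42 = 6800

Y = 6800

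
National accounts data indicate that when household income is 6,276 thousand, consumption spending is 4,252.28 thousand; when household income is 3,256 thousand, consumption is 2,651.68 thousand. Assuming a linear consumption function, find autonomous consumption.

a = 926

MPC = ΔC/ΔY = (4252.28 − 2651.68)/(6276 − 3256) = 1600.6/3020 = 0.53
a = C − MPC·Y = 2651.68 − 0.53(3256) = 2651.68 − 1725.68 = 926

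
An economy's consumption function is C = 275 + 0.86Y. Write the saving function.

S = Y − C = Y − (275 + 0.86Y) = -275 + (1 − 0.86)Y

S = -275 + 0.14Y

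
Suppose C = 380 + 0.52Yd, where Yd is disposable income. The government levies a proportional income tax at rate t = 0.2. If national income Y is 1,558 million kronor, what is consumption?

C = 1028.128

Yd = (1 − 0.2)(1558) = 0.8(1558) = 1246.4
C = 380 + 0.52(1246.4) = 380 + 648.128 = 1028.128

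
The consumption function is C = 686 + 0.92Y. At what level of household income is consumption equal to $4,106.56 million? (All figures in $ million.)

686 + 0.92Y = 4106.56
0.92Y = 3420.56, so Y = 3420.56/0.92 = 3718

Y = 3718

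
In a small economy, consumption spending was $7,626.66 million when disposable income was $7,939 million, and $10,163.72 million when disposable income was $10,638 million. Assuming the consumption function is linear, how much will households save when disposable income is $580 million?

S = -129.2

MPC = (10163.72 − 7626.66)/(10638 − 7939) = 2537.06/2699 = 0.94
a = 7626.66 − 0.94(7939) = 7626.66 − 7462.66 = 164
C = 164 + 0.94(580) = 709.2
S = 580 − 709.2 = -129.2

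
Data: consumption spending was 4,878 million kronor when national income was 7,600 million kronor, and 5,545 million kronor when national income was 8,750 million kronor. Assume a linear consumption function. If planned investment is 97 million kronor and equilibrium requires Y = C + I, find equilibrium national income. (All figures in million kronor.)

MPC = (5545 − 4878)/(8750 − 7600) = 667/1150 = 0.58
a = 4878 − 0.58(7600) = 470
Equilibrium: Y = 470 + 0.58Y + 97
0.42Y = 567, so Y = 567/0.42 = 1350

Y = 1350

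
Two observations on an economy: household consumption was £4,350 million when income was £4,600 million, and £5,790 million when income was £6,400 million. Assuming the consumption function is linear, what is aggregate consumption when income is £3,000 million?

MPC = (5790 − 4350)/(6400 − 4600) = 1440/1800 = 0.8
a = 4350 − 0.8(4600) = 4350 − 3680 = 670
C = 670 + 0.8(3000) = 670 + 2400 = 3070

C = 3070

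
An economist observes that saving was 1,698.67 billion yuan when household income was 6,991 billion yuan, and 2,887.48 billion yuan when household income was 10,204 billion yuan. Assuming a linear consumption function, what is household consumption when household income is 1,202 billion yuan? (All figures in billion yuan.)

MPS = ΔS/ΔY = (2887.48 − 1698.67)/(10204 − 6991) = 1188.81/3213 = 0.37
MPC = 1 − MPS = 0.63
Autonomous saving = 1698.67 − 0.37(6991) = -888, so a = 888
C = 888 + 0.63(1202) = 888 + 757.26 = 1645.26

C = 1645.26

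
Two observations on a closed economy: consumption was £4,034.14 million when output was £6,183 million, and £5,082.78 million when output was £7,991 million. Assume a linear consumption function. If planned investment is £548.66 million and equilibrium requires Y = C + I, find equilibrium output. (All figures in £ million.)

Y = 2373

MPC = (5082.78 − 4034.14)/(7991 − 6183) = 1048.64/1808 = 0.58
a = 4034.14 − 0.58(6183) = 448
Equilibrium: Y = 448 + 0.58Y + 548.66
0.42Y = 996.66, so Y = 996.66/0.42 = 2373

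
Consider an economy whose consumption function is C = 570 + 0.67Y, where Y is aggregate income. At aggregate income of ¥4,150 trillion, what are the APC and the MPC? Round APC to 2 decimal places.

APC = 0.81; MPC = 0.67

MPC = 0.67 (the slope of the consumption function)
C = 570 + 0.67(4150) = 3350.5, so APC = 3350.5/4150 = 0.81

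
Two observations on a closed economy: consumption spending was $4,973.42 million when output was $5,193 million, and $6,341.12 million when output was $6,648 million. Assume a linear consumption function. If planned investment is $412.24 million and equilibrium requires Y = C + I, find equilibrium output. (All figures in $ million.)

MPC = (6341.12 − 4973.42)/(6648 − 5193) = 1367.7/1455 = 0.94
a = 4973.42 − 0.94(5193) = 92
Equilibrium: Y = 92 + 0.94Y + 412.24
0.06Y = 504.24, so Y = 504.24/0.06 = 8404

Y = 8404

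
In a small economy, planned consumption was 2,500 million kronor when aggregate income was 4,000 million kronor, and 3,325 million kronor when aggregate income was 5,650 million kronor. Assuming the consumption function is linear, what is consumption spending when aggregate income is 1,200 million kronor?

MPC = (3325 − 2500)/(5650 − 4000) = 825/1650 = 0.5
a = 2500 − 0.5(4000) = 2500 − 2000 = 500
C = 500 + 0.5(1200) = 500 + 600 = 1100

C = 1100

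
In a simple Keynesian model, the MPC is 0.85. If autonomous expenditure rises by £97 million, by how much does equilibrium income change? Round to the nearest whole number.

ΔY ≈ 647

The multiplier is 1/(1 − MPC) = 1/0.15.
ΔY = 97/0.15 = 646.67 ≈ 647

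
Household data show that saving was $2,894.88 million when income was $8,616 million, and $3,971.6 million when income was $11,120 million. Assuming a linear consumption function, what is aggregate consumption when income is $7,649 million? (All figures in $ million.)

C = 5169.93

MPS = ΔS/ΔY = (3971.6 − 2894.88)/(11120 − 8616) = 1076.72/2504 = 0.43
MPC = 1 − MPS = 0.57
Autonomous saving = 2894.88 − 0.43(8616) = -810, so a = 810
C = 810 + 0.57(7649) = 810 + 4359.93 = 5169.93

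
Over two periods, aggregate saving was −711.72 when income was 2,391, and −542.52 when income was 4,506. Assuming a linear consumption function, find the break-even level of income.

Y = 11287.5

MPS = ΔS/ΔY = (-542.52 − (-711.72))/(4506 − 2391) = 169.2/2115 = 0.08
MPC = 1 − MPS = 0.92
From S(2391) = -711.72: −a + 0.08(2391) = -711.72, so a = 191.28 − (-711.72) = 903
Break-even (S = 0): Y = a/MPS = 903/0.08 = 11287.5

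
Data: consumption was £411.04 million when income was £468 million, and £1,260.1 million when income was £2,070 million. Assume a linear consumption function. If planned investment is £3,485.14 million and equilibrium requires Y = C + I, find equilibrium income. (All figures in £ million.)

MPC = (1260.1 − 411.04)/(2070 − 468) = 849.06/1602 = 0.53
a = 411.04 − 0.53(468) = 163
Equilibrium: Y = 163 + 0.53Y + 3485.14
0.47Y = 3648.14, so Y = 3648.14/0.47 = 7762

Y = 7762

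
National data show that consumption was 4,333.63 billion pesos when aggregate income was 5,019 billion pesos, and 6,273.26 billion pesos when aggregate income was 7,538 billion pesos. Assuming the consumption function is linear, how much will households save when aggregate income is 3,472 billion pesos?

MPC = (6273.26 − 4333.63)/(7538 − 5019) = 1939.63/2519 = 0.77
a = 4333.63 − 0.77(5019) = 4333.63 − 3864.63 = 469
C = 469 + 0.77(3472) = 3142.44
S = 3472 − 3142.44 = 329.56

S = 329.56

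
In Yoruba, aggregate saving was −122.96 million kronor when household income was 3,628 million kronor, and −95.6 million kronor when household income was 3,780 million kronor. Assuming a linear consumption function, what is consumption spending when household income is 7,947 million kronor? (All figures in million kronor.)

C = 7292.54

MPS = ΔS/ΔY = (-95.6 − (-122.96))/(3780 − 3628) = 27.36/152 = 0.18
MPC = 1 − MPS = 0.82
Autonomous saving = -122.96 − 0.18(3628) = -776, so a = 776
C = 776 + 0.82(7947) = 776 + 6516.54 = 7292.54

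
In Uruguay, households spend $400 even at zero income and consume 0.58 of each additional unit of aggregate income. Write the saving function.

S = -400 + 0.42Y

S = Y − C = Y − (400 + 0.58Y) = -400 + (1 − 0.58)Y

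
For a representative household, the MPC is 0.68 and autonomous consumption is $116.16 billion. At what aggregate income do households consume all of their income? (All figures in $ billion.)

Y = 363

At break-even, C = Y: 116.16 + 0.68Y = Y
0.32Y = 116.16, so Y = 116.16/0.32 = 363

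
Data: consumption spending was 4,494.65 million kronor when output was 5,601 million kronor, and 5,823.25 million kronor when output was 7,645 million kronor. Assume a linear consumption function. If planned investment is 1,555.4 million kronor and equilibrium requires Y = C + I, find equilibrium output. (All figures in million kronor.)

Y = 6884

MPC = (5823.25 − 4494.65)/(7645 − 5601) = 1328.6/2044 = 0.65
a = 4494.65 − 0.65(5601) = 854
Equilibrium: Y = 854 + 0.65Y + 1555.4
0.35Y = 2409.4, so Y = 2409.4/0.35 = 6884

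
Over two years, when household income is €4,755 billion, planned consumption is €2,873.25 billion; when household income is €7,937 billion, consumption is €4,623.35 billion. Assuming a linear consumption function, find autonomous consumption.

MPC = ΔC/ΔY = (4623.35 − 2873.25)/(7937 − 4755) = 1750.1/3182 = 0.55
a = C − MPC·Y = 2873.25 − 0.55(4755) = 2873.25 − 2615.25 = 258

a = 258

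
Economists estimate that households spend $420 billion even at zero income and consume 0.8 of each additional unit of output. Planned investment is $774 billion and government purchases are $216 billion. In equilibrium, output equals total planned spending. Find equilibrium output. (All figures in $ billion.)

Y = C + I + G = 420 + 0.8Y + 774 + 216
Y − 0.8Y = 1410
0.2Y = 1410, so Y = 1410/0.2 = 7050

Y = 7050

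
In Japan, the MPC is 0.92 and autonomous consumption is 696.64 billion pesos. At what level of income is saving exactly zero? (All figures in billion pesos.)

Y = 8708

At break-even, C = Y: 696.64 + 0.92Y = Y
0.08Y = 696.64, so Y = 696.64/0.08 = 8708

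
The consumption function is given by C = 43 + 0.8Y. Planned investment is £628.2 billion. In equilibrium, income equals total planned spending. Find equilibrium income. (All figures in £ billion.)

Y = C + I = 43 + 0.8Y + 628.2
Y − 0.8Y = 671.2
0.2Y = 671.2, so Y = 671.2/0.2 = 3356

Y = 3356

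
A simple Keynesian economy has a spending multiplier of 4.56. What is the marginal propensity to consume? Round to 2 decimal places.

MPC = 0.78

k = 1/(1 − MPC), so 1 − MPC = 1/k = 1/4.56 = 0.2193
MPC = 1 − 0.2193 = 0.78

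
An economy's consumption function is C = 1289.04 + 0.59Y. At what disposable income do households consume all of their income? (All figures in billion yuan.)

Y = 3144

At break-even, C = Y: 1289.04 + 0.59Y = Y
0.41Y = 1289.04, so Y = 1289.04/0.41 = 3144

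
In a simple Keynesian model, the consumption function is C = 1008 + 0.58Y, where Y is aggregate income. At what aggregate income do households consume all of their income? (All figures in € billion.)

Y = 2400

At break-even, C = Y: 1008 + 0.58Y = Y
0.42Y = 1008, so Y = 1008/0.42 = 2400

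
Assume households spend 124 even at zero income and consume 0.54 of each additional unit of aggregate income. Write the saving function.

S = Y − C = Y − (124 + 0.54Y) = -124 + (1 − 0.54)Y

S = -124 + 0.46Y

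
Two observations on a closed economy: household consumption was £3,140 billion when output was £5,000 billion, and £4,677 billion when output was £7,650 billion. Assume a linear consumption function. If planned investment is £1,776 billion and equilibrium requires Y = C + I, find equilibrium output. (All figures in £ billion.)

MPC = (4677 − 3140)/(7650 − 5000) = 1537/2650 = 0.58
a = 3140 − 0.58(5000) = 240
Equilibrium: Y = 240 + 0.58Y + 1776
0.42Y = 2016, so Y = 2016/0.42 = 4800

Y = 4800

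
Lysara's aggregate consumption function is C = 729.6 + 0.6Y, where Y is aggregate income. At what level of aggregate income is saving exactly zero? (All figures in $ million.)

At break-even, C = Y: 729.6 + 0.6Y = Y
0.4Y = 729.6, so Y = 729.6/0.4 = 1824

Y = 1824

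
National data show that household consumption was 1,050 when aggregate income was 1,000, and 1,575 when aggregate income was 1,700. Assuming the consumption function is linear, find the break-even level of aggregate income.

Y = 1200

MPC = (1575 − 1050)/(1700 − 1000) = 525/700 = 0.75
a = 1050 − 0.75(1000) = 1050 − 750 = 300
Break-even: Y = a/(1−MPC) = 300/0.25 = 1200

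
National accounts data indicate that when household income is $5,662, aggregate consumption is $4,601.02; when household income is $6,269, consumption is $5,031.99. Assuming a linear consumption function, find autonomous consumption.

MPC = ΔC/ΔY = (5031.99 − 4601.02)/(6269 − 5662) = 430.97/607 = 0.71
a = C − MPC·Y = 4601.02 − 0.71(5662) = 4601.02 − 4020.02 = 581

a = 581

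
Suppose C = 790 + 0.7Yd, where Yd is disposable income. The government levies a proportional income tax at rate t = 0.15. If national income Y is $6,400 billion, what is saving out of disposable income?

S = 842

Yd = (1 − 0.15)(6400) = 0.85(6400) = 5440
C = 790 + 0.7(5440) = 790 + 3808 = 4598
S = Yd − C = 5440 − 4598 = 842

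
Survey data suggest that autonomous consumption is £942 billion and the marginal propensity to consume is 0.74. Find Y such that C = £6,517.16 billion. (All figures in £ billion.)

942 + 0.74Y = 6517.16
0.74Y = 5575.16, so Y = 5575.16/0.74 = 7534

Y = 7534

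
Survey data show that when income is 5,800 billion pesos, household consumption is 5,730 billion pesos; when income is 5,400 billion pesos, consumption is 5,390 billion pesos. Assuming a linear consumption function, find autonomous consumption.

MPC = ΔC/ΔY = (5730 − 5390)/(5800 − 5400) = 340/400 = 0.85
a = C − MPC·Y = 5390 − 0.85(5400) = 5390 − 4590 = 800

a = 800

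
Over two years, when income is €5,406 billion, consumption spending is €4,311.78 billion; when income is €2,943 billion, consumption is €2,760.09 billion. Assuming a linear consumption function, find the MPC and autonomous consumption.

MPC = 0.63; a = 906

MPC = ΔC/ΔY = (4311.78 − 2760.09)/(5406 − 2943) = 1551.69/2463 = 0.63
a = C − MPC·Y = 2760.09 − 0.63(2943) = 2760.09 − 1854.09 = 906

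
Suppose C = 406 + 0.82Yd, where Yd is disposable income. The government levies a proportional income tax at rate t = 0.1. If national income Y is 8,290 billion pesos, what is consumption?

Yd = (1 − 0.1)(8290) = 0.9(8290) = 7461
C = 406 + 0.82(7461) = 406 + 6118.02 = 6524.02

C = 6524.02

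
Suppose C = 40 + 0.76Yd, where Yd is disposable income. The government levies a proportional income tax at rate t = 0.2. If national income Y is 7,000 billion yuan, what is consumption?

Yd = (1 − 0.2)(7000) = 0.8(7000) = 5600
C = 40 + 0.76(5600) = 40 + 4256 = 4296

C = 4296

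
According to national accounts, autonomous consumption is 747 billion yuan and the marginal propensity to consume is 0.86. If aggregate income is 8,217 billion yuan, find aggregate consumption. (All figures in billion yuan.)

C = 7813.62

C = 747 + 0.86(8217) = 747 + 7066.62 = 7813.62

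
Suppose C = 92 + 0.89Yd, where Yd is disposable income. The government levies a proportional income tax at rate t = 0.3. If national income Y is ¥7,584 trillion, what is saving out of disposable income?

Yd = (1 − 0.3)(7584) = 0.7(7584) = 5308.8
C = 92 + 0.89(5308.8) = 92 + 4724.832 = 4816.832
S = Yd − C = 5308.8 − 4816.832 = 491.968

S = 491.968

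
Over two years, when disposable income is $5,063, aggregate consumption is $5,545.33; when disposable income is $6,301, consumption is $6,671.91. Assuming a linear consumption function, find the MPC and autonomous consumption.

MPC = 0.91; a = 938

MPC = ΔC/ΔY = (6671.91 − 5545.33)/(6301 − 5063) = 1126.58/1238 = 0.91
a = C − MPC·Y = 5545.33 − 0.91(5063) = 5545.33 − 4607.33 = 938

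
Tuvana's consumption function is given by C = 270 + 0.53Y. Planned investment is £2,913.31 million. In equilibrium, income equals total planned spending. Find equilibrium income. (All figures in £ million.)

Y = 6773

Y = C + I = 270 + 0.53Y + 2913.31
Y − 0.53Y = 3183.31
0.47Y = 3183.31, so Y = 3183.31/0.47 = 6773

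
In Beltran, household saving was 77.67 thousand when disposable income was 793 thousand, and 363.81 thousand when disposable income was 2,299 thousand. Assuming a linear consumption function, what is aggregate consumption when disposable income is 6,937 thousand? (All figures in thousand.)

C = 5691.97

MPS = ΔS/ΔY = (363.81 − 77.67)/(2299 − 793) = 286.14/1506 = 0.19
MPC = 1 − MPS = 0.81
Autonomous saving = 77.67 − 0.19(793) = -73, so a = 73
C = 73 + 0.81(6937) = 73 + 5618.97 = 5691.97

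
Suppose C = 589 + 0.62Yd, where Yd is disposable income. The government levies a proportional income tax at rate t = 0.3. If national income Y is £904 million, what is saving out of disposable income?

Yd = (1 − 0.3)(904) = 0.7(904) = 632.8
C = 589 + 0.62(632.8) = 589 + 392.336 = 981.336
S = Yd − C = 632.8 − 981.336 = -348.536

S = -348.536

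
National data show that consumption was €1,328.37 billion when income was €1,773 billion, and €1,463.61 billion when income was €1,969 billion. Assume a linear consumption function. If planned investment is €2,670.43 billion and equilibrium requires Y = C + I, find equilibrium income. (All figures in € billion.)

MPC = (1463.61 − 1328.37)/(1969 − 1773) = 135.24/196 = 0.69
a = 1328.37 − 0.69(1773) = 105
Equilibrium: Y = 105 + 0.69Y + 2670.43
0.31Y = 2775.43, so Y = 2775.43/0.31 = 8953

Y = 8953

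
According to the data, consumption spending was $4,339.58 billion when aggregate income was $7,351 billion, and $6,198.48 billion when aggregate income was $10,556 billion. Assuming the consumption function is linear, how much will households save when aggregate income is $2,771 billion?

MPC = (6198.48 − 4339.58)/(10556 − 7351) = 1858.9/3205 = 0.58
a = 4339.58 − 0.58(7351) = 4339.58 − 4263.58 = 76
C = 76 + 0.58(2771) = 1683.18
S = 2771 − 1683.18 = 1087.82

S = 1087.82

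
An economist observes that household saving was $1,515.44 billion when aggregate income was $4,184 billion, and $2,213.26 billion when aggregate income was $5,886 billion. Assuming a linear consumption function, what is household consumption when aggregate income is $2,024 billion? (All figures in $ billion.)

MPS = ΔS/ΔY = (2213.26 − 1515.44)/(5886 − 4184) = 697.82/1702 = 0.41
MPC = 1 − MPS = 0.59
Autonomous saving = 1515.44 − 0.41(4184) = -200, so a = 200
C = 200 + 0.59(2024) = 200 + 1194.16 = 1394.16

C = 1394.16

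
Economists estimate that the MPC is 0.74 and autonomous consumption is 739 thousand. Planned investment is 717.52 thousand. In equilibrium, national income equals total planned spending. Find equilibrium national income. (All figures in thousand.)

Y = C + I = 739 + 0.74Y + 717.52
Y − 0.74Y = 1456.52
0.26Y = 1456.52, so Y = 1456.52/0.26 = 5602

Y = 5602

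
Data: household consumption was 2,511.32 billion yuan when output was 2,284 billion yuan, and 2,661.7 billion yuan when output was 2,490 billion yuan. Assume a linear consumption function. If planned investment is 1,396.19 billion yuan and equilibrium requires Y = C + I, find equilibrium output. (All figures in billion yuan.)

MPC = (2661.7 − 2511.32)/(2490 − 2284) = 150.38/206 = 0.73
a = 2511.32 − 0.73(2284) = 844
Equilibrium: Y = 844 + 0.73Y + 1396.19
0.27Y = 2240.19, so Y = 2240.19/0.27 = 8297

Y = 8297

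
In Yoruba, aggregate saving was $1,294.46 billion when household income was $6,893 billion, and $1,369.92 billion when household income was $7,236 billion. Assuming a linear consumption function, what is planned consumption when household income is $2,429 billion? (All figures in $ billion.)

MPS = ΔS/ΔY = (1369.92 − 1294.46)/(7236 − 6893) = 75.46/343 = 0.22
MPC = 1 − MPS = 0.78
Autonomous saving = 1294.46 − 0.22(6893) = -222, so a = 222
C = 222 + 0.78(2429) = 222 + 1894.62 = 2116.62

C = 2116.62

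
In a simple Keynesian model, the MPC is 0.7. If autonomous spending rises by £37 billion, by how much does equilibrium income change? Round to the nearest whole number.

The multiplier is 1/(1 − MPC) = 1/0.3.
ΔY = 37/0.3 = 123.33 ≈ 123

ΔY ≈ 123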